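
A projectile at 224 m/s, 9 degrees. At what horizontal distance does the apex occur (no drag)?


R = v0^2*sin(2*theta)/g = 224^2*sin(2*9°)/9.81 = 1580.55 m
apex_dist = R/2 = 1580.55/2 = 790.3 m

790.3 m


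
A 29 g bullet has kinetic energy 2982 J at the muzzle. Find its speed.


v = sqrt(2*E/m) = sqrt(2*2982/0.029) = 453.5 m/s

453.5 m/s


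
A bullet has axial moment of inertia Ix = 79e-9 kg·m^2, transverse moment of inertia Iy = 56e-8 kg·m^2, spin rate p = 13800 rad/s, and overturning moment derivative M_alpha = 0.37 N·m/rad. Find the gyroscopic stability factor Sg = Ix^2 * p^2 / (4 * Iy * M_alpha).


Sg = Ix^2 * p^2 / (4 * Iy * M_alpha) = (79e-9)^2 * 13800^2 / (4 * 56e-8 * 0.37) = 1.434

1.434


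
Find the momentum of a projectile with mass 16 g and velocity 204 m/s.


p = m*v = 0.016*204 = 3.264 kg·m/s

3.264 kg·m/s


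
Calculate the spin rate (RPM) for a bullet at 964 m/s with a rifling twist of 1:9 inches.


twist_m = 9*0.0254 = 0.2286 m
spin = v/twist = 964/0.2286 = 4216.973 rev/s
RPM = spin*60 = 4216.973*60 ≈ 253018 RPM

253018 RPM


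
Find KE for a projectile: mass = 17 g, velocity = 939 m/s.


E = 0.5*m*v^2 = 0.5*0.017*939^2 = 7495 J

7495 J


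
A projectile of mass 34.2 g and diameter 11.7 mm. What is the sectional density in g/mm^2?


SD = m/d^2 = 34.2/11.7^2 = 0.2498 g/mm^2

0.2498 g/mm^2


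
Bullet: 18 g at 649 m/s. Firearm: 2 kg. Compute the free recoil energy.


v_r = m_p*v_p/m_gun = 0.018*649/2 = 5.841 m/s, E_r = 0.5*m_gun*v_r^2 = 0.5*2*5.841^2 = 34.12 J

34.12 J


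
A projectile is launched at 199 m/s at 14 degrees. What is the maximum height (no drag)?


H = (v0*sin(theta))^2 / (2g) = (199*sin(14°))^2 / (2*9.81) = 118.1 m

118.1 m


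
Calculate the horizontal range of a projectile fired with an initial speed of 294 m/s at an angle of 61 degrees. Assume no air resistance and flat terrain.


R = v0^2 * sin(2*theta) / g = 294^2 * sin(2*61°) / 9.81 = 7472 m

7472 m


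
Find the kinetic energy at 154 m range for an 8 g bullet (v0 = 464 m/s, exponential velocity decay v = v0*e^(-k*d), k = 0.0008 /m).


v = v0*exp(-k*d) = 464*exp(-0.0008*154) = 410.216 m/s
E = 0.5*m*v^2 = 0.5*0.008*410.216^2 = 673.1 J

673.1 J


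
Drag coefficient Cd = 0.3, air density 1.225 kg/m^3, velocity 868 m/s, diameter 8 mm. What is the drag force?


A = pi*(d/2)^2 = pi*(8/2000)^2 = 5.02655e-05 m^2
Fd = 0.5*Cd*rho*A*v^2 = 0.5*0.3*1.225*5.02655e-05*868^2 = 6.959 N

6.959 N


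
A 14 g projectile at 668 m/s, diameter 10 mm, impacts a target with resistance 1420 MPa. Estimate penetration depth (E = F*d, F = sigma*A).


A = pi*(d/2)^2 = pi*(10/2)^2 = 78.5398 mm^2
E = 0.5*m*v^2 = 0.5*0.014*668^2 = 3123.57 J
depth = E/(sigma*A) = 3123.57 J / (1420 MPa * 78.5398 mm^2) = 3123.57/(1420 * 78.5398) m = 0.0280074 m ≈ 28.01 mm

28.01 mm


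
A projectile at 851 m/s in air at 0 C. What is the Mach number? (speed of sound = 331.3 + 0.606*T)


a = 331.3 + 0.606*(0) = 331.3 m/s
M = v/a = 851/331.3 = 2.569

2.569


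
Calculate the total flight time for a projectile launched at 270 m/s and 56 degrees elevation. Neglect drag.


T = 2*v0*sin(theta)/g = 2*270*sin(56°)/9.81 = 45.64 s

45.64 s


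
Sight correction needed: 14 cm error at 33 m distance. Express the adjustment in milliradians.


1 mrad subtends 1 cm per 10 m of range, so adj = error_cm / (dist_m / 10) = 14 / (33/10) = 4.242 mrad

4.242 mrad


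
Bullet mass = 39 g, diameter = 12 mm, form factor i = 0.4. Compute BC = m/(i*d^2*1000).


BC = m/(i*d^2*1000) = 39/(0.4 * 12^2 * 1000) = 0.0006771

0.0006771


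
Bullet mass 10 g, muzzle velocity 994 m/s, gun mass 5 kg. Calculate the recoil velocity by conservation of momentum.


v_recoil = m_p * v_p / m_gun = 0.01 * 994 / 5 = 1.988 m/s

1.988 m/s


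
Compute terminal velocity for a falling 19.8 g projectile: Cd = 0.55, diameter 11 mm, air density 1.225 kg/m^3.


A = pi*(d/2)^2 = pi*(11/2000)^2 = 9.50332e-05 m^2
vt = sqrt(2mg/(Cd*rho*A)) = sqrt(2*0.0198*9.81/(0.55 * 1.225 * 9.50332e-05)) = 77.89 m/s

77.89 m/s


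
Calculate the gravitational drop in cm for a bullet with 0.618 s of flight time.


drop = 0.5*g*t^2 = 0.5*9.81*0.618^2 = 1.87334 m ≈ 187.3 cm

187.3 cm


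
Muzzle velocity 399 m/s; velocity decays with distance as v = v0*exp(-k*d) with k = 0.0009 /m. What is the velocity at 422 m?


v = v0*exp(-k*d) = 399*exp(-0.0009*422) = 272.9 m/s

272.9 m/s


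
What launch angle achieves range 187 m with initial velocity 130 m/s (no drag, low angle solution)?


sin(2*theta) = R*g/v0^2 = 187*9.81/130^2 = 0.108549, theta = arcsin(0.108549)/2 = 3.116°

3.116 degrees


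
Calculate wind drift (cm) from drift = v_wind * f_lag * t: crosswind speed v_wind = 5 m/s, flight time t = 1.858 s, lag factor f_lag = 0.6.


drift = v_wind * lag * t = 5 * 0.6 * 1.858 = 5.574 m ≈ 557.4 cm

557.4 cm


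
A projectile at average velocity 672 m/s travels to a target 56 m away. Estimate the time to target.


t = d/v = 56/672 = 0.08333 s

0.08333 s


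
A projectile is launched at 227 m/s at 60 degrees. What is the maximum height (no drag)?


H = (v0*sin(theta))^2 / (2g) = (227*sin(60°))^2 / (2*9.81) = 1970 m

1970 m


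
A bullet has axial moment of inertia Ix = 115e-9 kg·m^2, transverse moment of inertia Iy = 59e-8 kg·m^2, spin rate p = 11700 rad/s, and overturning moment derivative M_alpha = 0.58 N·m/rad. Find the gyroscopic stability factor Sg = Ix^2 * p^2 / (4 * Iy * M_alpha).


Sg = Ix^2 * p^2 / (4 * Iy * M_alpha) = (115e-9)^2 * 11700^2 / (4 * 59e-8 * 0.58) = 1.323

1.323


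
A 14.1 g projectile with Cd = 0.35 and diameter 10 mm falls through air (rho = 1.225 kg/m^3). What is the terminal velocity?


A = pi*(d/2)^2 = pi*(10/2000)^2 = 7.85398e-05 m^2
vt = sqrt(2mg/(Cd*rho*A)) = sqrt(2*0.0141*9.81/(0.35 * 1.225 * 7.85398e-05)) = 90.64 m/s

90.64 m/s


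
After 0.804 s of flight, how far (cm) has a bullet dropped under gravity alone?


drop = 0.5*g*t^2 = 0.5*9.81*0.804^2 = 3.17067 m ≈ 317.1 cm

317.1 cm


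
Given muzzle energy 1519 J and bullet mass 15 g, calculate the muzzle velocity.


v = sqrt(2*E/m) = sqrt(2*1519/0.015) = 450 m/s

450 m/s


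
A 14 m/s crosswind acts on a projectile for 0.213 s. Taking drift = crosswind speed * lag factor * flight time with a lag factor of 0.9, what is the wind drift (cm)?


drift = v_wind * lag * t = 14 * 0.9 * 0.213 = 2.6838 m ≈ 268.4 cm

268.4 cm


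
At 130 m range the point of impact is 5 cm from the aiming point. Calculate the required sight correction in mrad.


1 mrad subtends 1 cm per 10 m of range, so adj = error_cm / (dist_m / 10) = 5 / (130/10) = 0.3846 mrad

0.3846 mrad


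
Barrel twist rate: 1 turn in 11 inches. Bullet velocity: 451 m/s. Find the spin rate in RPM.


twist_m = 11*0.0254 = 0.2794 m
spin = v/twist = 451/0.2794 = 1614.173 rev/s
RPM = spin*60 = 1614.173*60 ≈ 96850 RPM

96850 RPM


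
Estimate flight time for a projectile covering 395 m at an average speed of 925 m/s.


t = d/v = 395/925 = 0.427 s

0.427 s


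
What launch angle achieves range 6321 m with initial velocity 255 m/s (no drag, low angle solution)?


sin(2*theta) = R*g/v0^2 = 6321*9.81/255^2 = 0.953618, theta = arcsin(0.953618)/2 = 36.24°

36.24 degrees


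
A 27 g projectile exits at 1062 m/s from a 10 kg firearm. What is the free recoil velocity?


v_recoil = m_p * v_p / m_gun = 0.027 * 1062 / 10 = 2.867 m/s

2.867 m/s


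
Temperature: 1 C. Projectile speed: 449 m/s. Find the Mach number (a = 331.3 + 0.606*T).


a = 331.3 + 0.606*(1) = 331.906 m/s
M = v/a = 449/331.906 = 1.353

1.353


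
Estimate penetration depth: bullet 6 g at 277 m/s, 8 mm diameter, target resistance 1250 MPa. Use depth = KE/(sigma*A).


A = pi*(d/2)^2 = pi*(8/2)^2 = 50.2655 mm^2
E = 0.5*m*v^2 = 0.5*0.006*277^2 = 230.187 J
depth = E/(sigma*A) = 230.187 J / (1250 MPa * 50.2655 mm^2) = 230.187/(1250 * 50.2655) m = 0.00366354 m ≈ 3.664 mm

3.664 mm


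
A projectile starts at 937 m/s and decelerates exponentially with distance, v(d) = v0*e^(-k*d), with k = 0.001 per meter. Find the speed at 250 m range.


v = v0*exp(-k*d) = 937*exp(-0.001*250) = 729.7 m/s

729.7 m/s


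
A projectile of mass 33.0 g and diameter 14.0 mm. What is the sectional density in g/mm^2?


SD = m/d^2 = 33.0/14.0^2 = 0.1684 g/mm^2

0.1684 g/mm^2


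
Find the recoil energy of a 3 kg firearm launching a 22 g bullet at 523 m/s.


v_r = m_p*v_p/m_gun = 0.022*523/3 = 3.83533 m/s, E_r = 0.5*m_gun*v_r^2 = 0.5*3*3.83533^2 = 22.06 J

22.06 J


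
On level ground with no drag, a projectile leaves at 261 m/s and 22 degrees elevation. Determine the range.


R = v0^2 * sin(2*theta) / g = 261^2 * sin(2*22°) / 9.81 = 4824 m

4824 m


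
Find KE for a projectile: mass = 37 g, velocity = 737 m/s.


E = 0.5*m*v^2 = 0.5*0.037*737^2 = 10049 J

10049 J


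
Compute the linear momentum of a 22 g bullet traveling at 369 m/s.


p = m*v = 0.022*369 = 8.118 kg·m/s

8.118 kg·m/s


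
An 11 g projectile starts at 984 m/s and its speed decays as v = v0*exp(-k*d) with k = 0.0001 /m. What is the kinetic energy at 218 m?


v = v0*exp(-k*d) = 984*exp(-0.0001*218) = 962.781 m/s
E = 0.5*m*v^2 = 0.5*0.011*962.781^2 = 5098 J

5098 J


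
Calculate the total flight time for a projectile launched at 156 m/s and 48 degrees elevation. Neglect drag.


T = 2*v0*sin(theta)/g = 2*156*sin(48°)/9.81 = 23.64 s

23.64 s


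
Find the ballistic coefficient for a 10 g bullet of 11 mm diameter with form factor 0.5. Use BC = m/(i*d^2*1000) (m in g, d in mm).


BC = m/(i*d^2*1000) = 10/(0.5 * 11^2 * 1000) = 0.0001653

0.0001653


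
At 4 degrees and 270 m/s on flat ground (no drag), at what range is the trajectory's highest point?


R = v0^2*sin(2*theta)/g = 270^2*sin(2*4°)/9.81 = 1034.22 m
apex_dist = R/2 = 1034.22/2 = 517.1 m

517.1 m


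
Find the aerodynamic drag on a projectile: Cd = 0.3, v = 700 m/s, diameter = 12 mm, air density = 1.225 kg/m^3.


A = pi*(d/2)^2 = pi*(12/2000)^2 = 1.13097e-04 m^2
Fd = 0.5*Cd*rho*A*v^2 = 0.5*0.3*1.225*1.13097e-04*700^2 = 10.18 N

10.18 N


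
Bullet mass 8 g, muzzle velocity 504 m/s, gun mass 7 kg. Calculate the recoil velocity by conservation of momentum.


v_recoil = m_p * v_p / m_gun = 0.008 * 504 / 7 = 0.576 m/s

0.576 m/s


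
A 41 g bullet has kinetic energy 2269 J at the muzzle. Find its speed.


v = sqrt(2*E/m) = sqrt(2*2269/0.041) = 332.7 m/s

332.7 m/s


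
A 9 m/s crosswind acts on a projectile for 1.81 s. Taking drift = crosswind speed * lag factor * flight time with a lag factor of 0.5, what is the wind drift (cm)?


drift = v_wind * lag * t = 9 * 0.5 * 1.81 = 8.145 m ≈ 814.5 cm

814.5 cm


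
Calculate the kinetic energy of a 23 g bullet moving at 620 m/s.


E = 0.5*m*v^2 = 0.5*0.023*620^2 = 4421 J

4421 J


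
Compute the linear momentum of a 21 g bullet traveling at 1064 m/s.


p = m*v = 0.021*1064 = 22.34 kg·m/s

22.34 kg·m/s


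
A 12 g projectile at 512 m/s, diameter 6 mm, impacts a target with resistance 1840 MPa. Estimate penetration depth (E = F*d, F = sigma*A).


A = pi*(d/2)^2 = pi*(6/2)^2 = 28.2743 mm^2
E = 0.5*m*v^2 = 0.5*0.012*512^2 = 1572.86 J
depth = E/(sigma*A) = 1572.86 J / (1840 MPa * 28.2743 mm^2) = 1572.86/(1840 * 28.2743) m = 0.030233 m ≈ 30.23 mm

30.23 mm


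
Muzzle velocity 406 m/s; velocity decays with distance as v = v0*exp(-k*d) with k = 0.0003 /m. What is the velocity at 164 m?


v = v0*exp(-k*d) = 406*exp(-0.0003*164) = 386.5 m/s

386.5 m/s


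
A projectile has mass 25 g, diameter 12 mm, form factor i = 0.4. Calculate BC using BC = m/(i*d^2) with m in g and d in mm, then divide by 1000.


BC = m/(i*d^2*1000) = 25/(0.4 * 12^2 * 1000) = 0.000434

0.000434


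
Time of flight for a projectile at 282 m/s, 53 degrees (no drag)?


T = 2*v0*sin(theta)/g = 2*282*sin(53°)/9.81 = 45.92 s

45.92 s


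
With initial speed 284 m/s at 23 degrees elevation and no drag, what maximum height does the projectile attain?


H = (v0*sin(theta))^2 / (2g) = (284*sin(23°))^2 / (2*9.81) = 627.6 m

627.6 m


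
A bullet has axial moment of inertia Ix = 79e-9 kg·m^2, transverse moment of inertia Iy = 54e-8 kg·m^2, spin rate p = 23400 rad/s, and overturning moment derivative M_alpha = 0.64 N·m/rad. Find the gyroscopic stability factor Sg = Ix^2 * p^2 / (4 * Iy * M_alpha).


Sg = Ix^2 * p^2 / (4 * Iy * M_alpha) = (79e-9)^2 * 23400^2 / (4 * 54e-8 * 0.64) = 2.472

2.472


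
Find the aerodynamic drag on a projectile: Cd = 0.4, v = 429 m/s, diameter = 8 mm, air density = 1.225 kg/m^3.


A = pi*(d/2)^2 = pi*(8/2000)^2 = 5.02655e-05 m^2
Fd = 0.5*Cd*rho*A*v^2 = 0.5*0.4*1.225*5.02655e-05*429^2 = 2.266 N

2.266 N


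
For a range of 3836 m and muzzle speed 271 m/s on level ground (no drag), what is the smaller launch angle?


sin(2*theta) = R*g/v0^2 = 3836*9.81/271^2 = 0.5124, theta = arcsin(0.5124)/2 = 15.41°

15.41 degrees


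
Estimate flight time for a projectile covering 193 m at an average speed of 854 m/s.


t = d/v = 193/854 = 0.226 s

0.226 s


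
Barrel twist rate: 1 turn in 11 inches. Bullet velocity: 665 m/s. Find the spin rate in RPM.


twist_m = 11*0.0254 = 0.2794 m
spin = v/twist = 665/0.2794 = 2380.1 rev/s
RPM = spin*60 = 2380.1*60 ≈ 142806 RPM

142806 RPM


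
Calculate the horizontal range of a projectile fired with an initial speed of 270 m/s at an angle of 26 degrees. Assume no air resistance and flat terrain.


R = v0^2 * sin(2*theta) / g = 270^2 * sin(2*26°) / 9.81 = 5856 m

5856 m


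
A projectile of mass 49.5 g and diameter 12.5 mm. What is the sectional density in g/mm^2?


SD = m/d^2 = 49.5/12.5^2 = 0.3168 g/mm^2

0.3168 g/mm^2


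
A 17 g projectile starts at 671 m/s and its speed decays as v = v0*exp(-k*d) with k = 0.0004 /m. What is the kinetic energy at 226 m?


v = v0*exp(-k*d) = 671*exp(-0.0004*226) = 613.003 m/s
E = 0.5*m*v^2 = 0.5*0.017*613.003^2 = 3194 J

3194 J


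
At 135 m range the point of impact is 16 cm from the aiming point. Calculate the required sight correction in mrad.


1 mrad subtends 1 cm per 10 m of range, so adj = error_cm / (dist_m / 10) = 16 / (135/10) = 1.185 mrad

1.185 mrad


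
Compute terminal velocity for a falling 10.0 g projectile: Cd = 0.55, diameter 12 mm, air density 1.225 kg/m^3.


A = pi*(d/2)^2 = pi*(12/2000)^2 = 1.13097e-04 m^2
vt = sqrt(2mg/(Cd*rho*A)) = sqrt(2*0.01*9.81/(0.55 * 1.225 * 1.13097e-04)) = 50.74 m/s

50.74 m/s


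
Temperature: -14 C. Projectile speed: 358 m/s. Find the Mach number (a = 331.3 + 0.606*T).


a = 331.3 + 0.606*(-14) = 322.816 m/s
M = v/a = 358/322.816 = 1.109

1.109


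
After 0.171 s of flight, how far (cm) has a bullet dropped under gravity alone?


drop = 0.5*g*t^2 = 0.5*9.81*0.171^2 = 0.143427 m ≈ 14.34 cm

14.34 cm


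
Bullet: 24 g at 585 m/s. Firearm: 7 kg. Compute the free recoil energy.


v_r = m_p*v_p/m_gun = 0.024*585/7 = 2.00571 m/s, E_r = 0.5*m_gun*v_r^2 = 0.5*7*2.00571^2 = 14.08 J

14.08 J


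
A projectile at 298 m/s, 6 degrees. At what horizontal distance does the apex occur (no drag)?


R = v0^2*sin(2*theta)/g = 298^2*sin(2*6°)/9.81 = 1882.1 m
apex_dist = R/2 = 1882.1/2 = 941 m

941 m


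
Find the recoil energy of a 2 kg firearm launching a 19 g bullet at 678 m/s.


v_r = m_p*v_p/m_gun = 0.019*678/2 = 6.441 m/s, E_r = 0.5*m_gun*v_r^2 = 0.5*2*6.441^2 = 41.49 J

41.49 J


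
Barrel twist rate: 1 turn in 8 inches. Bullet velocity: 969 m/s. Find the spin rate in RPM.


twist_m = 8*0.0254 = 0.2032 m
spin = v/twist = 969/0.2032 = 4768.701 rev/s
RPM = spin*60 = 4768.701*60 ≈ 286122 RPM

286122 RPM


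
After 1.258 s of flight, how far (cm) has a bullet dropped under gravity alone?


drop = 0.5*g*t^2 = 0.5*9.81*1.258^2 = 7.76248 m ≈ 776.2 cm

776.2 cm


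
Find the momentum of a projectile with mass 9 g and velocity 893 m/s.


p = m*v = 0.009*893 = 8.037 kg·m/s

8.037 kg·m/s


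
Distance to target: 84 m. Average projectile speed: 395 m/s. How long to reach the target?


t = d/v = 84/395 = 0.2127 s

0.2127 s


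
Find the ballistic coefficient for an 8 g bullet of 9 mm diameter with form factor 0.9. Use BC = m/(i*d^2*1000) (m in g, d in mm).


BC = m/(i*d^2*1000) = 8/(0.9 * 9^2 * 1000) = 0.0001097

0.0001097


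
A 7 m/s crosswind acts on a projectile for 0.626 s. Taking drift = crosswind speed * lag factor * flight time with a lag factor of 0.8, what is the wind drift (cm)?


drift = v_wind * lag * t = 7 * 0.8 * 0.626 = 3.5056 m ≈ 350.6 cm

350.6 cm


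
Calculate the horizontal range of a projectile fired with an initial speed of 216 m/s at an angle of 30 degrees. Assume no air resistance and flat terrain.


R = v0^2 * sin(2*theta) / g = 216^2 * sin(2*30°) / 9.81 = 4119 m

4119 m


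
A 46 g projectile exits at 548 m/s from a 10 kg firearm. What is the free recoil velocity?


v_recoil = m_p * v_p / m_gun = 0.046 * 548 / 10 = 2.521 m/s

2.521 m/s


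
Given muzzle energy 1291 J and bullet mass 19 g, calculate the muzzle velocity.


v = sqrt(2*E/m) = sqrt(2*1291/0.019) = 368.6 m/s

368.6 m/s


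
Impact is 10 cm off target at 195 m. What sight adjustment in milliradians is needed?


1 mrad subtends 1 cm per 10 m of range, so adj = error_cm / (dist_m / 10) = 10 / (195/10) = 0.5128 mrad

0.5128 mrad


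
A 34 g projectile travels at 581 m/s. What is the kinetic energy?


E = 0.5*m*v^2 = 0.5*0.034*581^2 = 5739 J

5739 J


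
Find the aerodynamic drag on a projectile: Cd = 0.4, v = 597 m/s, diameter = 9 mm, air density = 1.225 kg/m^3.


A = pi*(d/2)^2 = pi*(9/2000)^2 = 6.36173e-05 m^2
Fd = 0.5*Cd*rho*A*v^2 = 0.5*0.4*1.225*6.36173e-05*597^2 = 5.555 N

5.555 N


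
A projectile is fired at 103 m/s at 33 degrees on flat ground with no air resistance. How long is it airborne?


T = 2*v0*sin(theta)/g = 2*103*sin(33°)/9.81 = 11.44 s

11.44 s


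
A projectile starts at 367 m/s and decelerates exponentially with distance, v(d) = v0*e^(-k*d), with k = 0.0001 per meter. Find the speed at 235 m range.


v = v0*exp(-k*d) = 367*exp(-0.0001*235) = 358.5 m/s

358.5 m/s


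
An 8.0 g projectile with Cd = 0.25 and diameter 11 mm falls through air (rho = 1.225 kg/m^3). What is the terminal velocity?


A = pi*(d/2)^2 = pi*(11/2000)^2 = 9.50332e-05 m^2
vt = sqrt(2mg/(Cd*rho*A)) = sqrt(2*0.008*9.81/(0.25 * 1.225 * 9.50332e-05)) = 73.44 m/s

73.44 m/s


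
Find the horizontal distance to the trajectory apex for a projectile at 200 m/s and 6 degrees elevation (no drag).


R = v0^2*sin(2*theta)/g = 200^2*sin(2*6°)/9.81 = 847.754 m
apex_dist = R/2 = 847.754/2 = 423.9 m

423.9 m


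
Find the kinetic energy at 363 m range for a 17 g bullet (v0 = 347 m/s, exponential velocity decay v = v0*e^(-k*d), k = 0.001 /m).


v = v0*exp(-k*d) = 347*exp(-0.001*363) = 241.368 m/s
E = 0.5*m*v^2 = 0.5*0.017*241.368^2 = 495.2 J

495.2 J


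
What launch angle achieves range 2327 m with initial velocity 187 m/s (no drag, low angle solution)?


sin(2*theta) = R*g/v0^2 = 2327*9.81/187^2 = 0.652803, theta = arcsin(0.652803)/2 = 20.38°

20.38 degrees


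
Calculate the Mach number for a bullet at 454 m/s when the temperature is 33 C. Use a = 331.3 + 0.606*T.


a = 331.3 + 0.606*(33) = 351.298 m/s
M = v/a = 454/351.298 = 1.292

1.292


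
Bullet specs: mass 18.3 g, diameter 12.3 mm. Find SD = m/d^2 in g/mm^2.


SD = m/d^2 = 18.3/12.3^2 = 0.121 g/mm^2

0.121 g/mm^2


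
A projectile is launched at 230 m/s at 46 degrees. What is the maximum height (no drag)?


H = (v0*sin(theta))^2 / (2g) = (230*sin(46°))^2 / (2*9.81) = 1395 m

1395 m


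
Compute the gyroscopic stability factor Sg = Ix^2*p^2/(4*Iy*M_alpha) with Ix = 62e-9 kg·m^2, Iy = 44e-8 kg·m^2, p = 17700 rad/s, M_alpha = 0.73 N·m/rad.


Sg = Ix^2 * p^2 / (4 * Iy * M_alpha) = (62e-9)^2 * 17700^2 / (4 * 44e-8 * 0.73) = 0.9373

0.9373


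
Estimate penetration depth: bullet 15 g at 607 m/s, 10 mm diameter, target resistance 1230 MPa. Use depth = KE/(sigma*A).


A = pi*(d/2)^2 = pi*(10/2)^2 = 78.5398 mm^2
E = 0.5*m*v^2 = 0.5*0.015*607^2 = 2763.37 J
depth = E/(sigma*A) = 2763.37 J / (1230 MPa * 78.5398 mm^2) = 2763.37/(1230 * 78.5398) m = 0.0286051 m ≈ 28.61 mm

28.61 mm


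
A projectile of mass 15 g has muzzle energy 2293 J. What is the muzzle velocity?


v = sqrt(2*E/m) = sqrt(2*2293/0.015) = 552.9 m/s

552.9 m/s


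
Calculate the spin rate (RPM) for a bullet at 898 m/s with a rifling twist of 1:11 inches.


twist_m = 11*0.0254 = 0.2794 m
spin = v/twist = 898/0.2794 = 3214.03 rev/s
RPM = spin*60 = 3214.03*60 ≈ 192842 RPM

192842 RPM


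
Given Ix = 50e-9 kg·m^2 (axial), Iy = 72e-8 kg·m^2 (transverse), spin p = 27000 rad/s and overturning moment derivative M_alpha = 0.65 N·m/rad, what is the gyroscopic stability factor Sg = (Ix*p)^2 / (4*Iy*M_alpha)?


Sg = Ix^2 * p^2 / (4 * Iy * M_alpha) = (50e-9)^2 * 27000^2 / (4 * 72e-8 * 0.65) = 0.9736

0.9736


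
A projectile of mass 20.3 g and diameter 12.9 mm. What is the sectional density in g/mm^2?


SD = m/d^2 = 20.3/12.9^2 = 0.122 g/mm^2

0.122 g/mm^2


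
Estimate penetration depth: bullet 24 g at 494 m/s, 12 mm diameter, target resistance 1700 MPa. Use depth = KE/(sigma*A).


A = pi*(d/2)^2 = pi*(12/2)^2 = 113.097 mm^2
E = 0.5*m*v^2 = 0.5*0.024*494^2 = 2928.43 J
depth = E/(sigma*A) = 2928.43 J / (1700 MPa * 113.097 mm^2) = 2928.43/(1700 * 113.097) m = 0.0152312 m ≈ 15.23 mm

15.23 mm


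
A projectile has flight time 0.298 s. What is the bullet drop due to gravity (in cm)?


drop = 0.5*g*t^2 = 0.5*9.81*0.298^2 = 0.435584 m ≈ 43.56 cm

43.56 cm


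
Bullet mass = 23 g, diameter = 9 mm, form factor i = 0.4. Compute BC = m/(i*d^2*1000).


BC = m/(i*d^2*1000) = 23/(0.4 * 9^2 * 1000) = 0.0007099

0.0007099


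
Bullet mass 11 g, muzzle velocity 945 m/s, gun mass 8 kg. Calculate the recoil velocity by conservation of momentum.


v_recoil = m_p * v_p / m_gun = 0.011 * 945 / 8 = 1.299 m/s

1.299 m/s


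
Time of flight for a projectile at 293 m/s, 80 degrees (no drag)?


T = 2*v0*sin(theta)/g = 2*293*sin(80°)/9.81 = 58.83 s

58.83 s


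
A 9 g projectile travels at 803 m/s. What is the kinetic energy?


E = 0.5*m*v^2 = 0.5*0.009*803^2 = 2902 J

2902 J


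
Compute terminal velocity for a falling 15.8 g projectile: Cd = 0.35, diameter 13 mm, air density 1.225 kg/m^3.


A = pi*(d/2)^2 = pi*(13/2000)^2 = 1.32732e-04 m^2
vt = sqrt(2mg/(Cd*rho*A)) = sqrt(2*0.0158*9.81/(0.35 * 1.225 * 1.32732e-04)) = 73.81 m/s

73.81 m/s


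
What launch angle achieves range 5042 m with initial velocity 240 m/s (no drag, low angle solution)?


sin(2*theta) = R*g/v0^2 = 5042*9.81/240^2 = 0.858716, theta = arcsin(0.858716)/2 = 29.59°

29.59 degrees


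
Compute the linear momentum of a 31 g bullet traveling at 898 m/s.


p = m*v = 0.031*898 = 27.84 kg·m/s

27.84 kg·m/s


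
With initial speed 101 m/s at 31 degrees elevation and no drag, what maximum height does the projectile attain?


H = (v0*sin(theta))^2 / (2g) = (101*sin(31°))^2 / (2*9.81) = 137.9 m

137.9 m


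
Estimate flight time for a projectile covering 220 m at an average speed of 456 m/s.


t = d/v = 220/456 = 0.4825 s

0.4825 s


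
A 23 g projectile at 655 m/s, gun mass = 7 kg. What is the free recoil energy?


v_r = m_p*v_p/m_gun = 0.023*655/7 = 2.15214 m/s, E_r = 0.5*m_gun*v_r^2 = 0.5*7*2.15214^2 = 16.21 J

16.21 J


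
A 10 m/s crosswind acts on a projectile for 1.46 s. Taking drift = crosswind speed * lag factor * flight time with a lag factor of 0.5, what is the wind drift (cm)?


drift = v_wind * lag * t = 10 * 0.5 * 1.46 = 7.3 m ≈ 730 cm

730 cm


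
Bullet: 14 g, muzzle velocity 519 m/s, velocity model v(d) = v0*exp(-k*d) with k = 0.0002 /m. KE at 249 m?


v = v0*exp(-k*d) = 519*exp(-0.0002*249) = 493.787 m/s
E = 0.5*m*v^2 = 0.5*0.014*493.787^2 = 1707 J

1707 J


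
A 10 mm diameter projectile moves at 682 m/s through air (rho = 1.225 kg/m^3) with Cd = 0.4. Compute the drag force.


A = pi*(d/2)^2 = pi*(10/2000)^2 = 7.85398e-05 m^2
Fd = 0.5*Cd*rho*A*v^2 = 0.5*0.4*1.225*7.85398e-05*682^2 = 8.95 N

8.95 N


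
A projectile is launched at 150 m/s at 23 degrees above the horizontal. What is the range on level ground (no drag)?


R = v0^2 * sin(2*theta) / g = 150^2 * sin(2*23°) / 9.81 = 1650 m

1650 m


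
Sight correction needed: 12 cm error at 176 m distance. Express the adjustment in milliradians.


1 mrad subtends 1 cm per 10 m of range, so adj = error_cm / (dist_m / 10) = 12 / (176/10) = 0.6818 mrad

0.6818 mrad


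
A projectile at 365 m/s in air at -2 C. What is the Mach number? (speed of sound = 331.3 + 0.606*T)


a = 331.3 + 0.606*(-2) = 330.088 m/s
M = v/a = 365/330.088 = 1.106

1.106


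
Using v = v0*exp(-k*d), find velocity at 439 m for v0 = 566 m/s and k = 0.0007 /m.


v = v0*exp(-k*d) = 566*exp(-0.0007*439) = 416.3 m/s

416.3 m/s


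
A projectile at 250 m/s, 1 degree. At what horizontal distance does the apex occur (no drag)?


R = v0^2*sin(2*theta)/g = 250^2*sin(2*1°)/9.81 = 222.346 m
apex_dist = R/2 = 222.346/2 = 111.2 m

111.2 m


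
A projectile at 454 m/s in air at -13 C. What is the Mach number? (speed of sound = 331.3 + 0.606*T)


a = 331.3 + 0.606*(-13) = 323.422 m/s
M = v/a = 454/323.422 = 1.404

1.404


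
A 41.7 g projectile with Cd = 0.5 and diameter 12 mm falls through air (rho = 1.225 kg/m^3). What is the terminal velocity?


A = pi*(d/2)^2 = pi*(12/2000)^2 = 1.13097e-04 m^2
vt = sqrt(2mg/(Cd*rho*A)) = sqrt(2*0.0417*9.81/(0.5 * 1.225 * 1.13097e-04)) = 108.7 m/s

108.7 m/s


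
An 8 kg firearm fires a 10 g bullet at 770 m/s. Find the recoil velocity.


v_recoil = m_p * v_p / m_gun = 0.01 * 770 / 8 = 0.9625 m/s

0.9625 m/s


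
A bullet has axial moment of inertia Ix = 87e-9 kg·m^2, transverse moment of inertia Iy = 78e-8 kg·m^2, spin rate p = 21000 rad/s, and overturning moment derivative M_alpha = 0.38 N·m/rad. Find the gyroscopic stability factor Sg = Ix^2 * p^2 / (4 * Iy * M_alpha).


Sg = Ix^2 * p^2 / (4 * Iy * M_alpha) = (87e-9)^2 * 21000^2 / (4 * 78e-8 * 0.38) = 2.815

2.815


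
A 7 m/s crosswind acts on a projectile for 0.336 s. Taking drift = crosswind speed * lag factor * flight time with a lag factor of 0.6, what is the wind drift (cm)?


drift = v_wind * lag * t = 7 * 0.6 * 0.336 = 1.4112 m ≈ 141.1 cm

141.1 cm


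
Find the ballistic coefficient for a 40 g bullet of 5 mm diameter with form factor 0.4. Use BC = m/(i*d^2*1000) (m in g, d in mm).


BC = m/(i*d^2*1000) = 40/(0.4 * 5^2 * 1000) = 0.004

0.004


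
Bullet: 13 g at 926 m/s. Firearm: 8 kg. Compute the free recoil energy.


v_r = m_p*v_p/m_gun = 0.013*926/8 = 1.50475 m/s, E_r = 0.5*m_gun*v_r^2 = 0.5*8*1.50475^2 = 9.057 J

9.057 J


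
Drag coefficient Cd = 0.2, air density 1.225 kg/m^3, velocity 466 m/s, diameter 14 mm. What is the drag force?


A = pi*(d/2)^2 = pi*(14/2000)^2 = 1.53938e-04 m^2
Fd = 0.5*Cd*rho*A*v^2 = 0.5*0.2*1.225*1.53938e-04*466^2 = 4.095 N

4.095 N


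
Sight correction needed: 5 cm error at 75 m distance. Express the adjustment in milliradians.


1 mrad subtends 1 cm per 10 m of range, so adj = error_cm / (dist_m / 10) = 5 / (75/10) = 0.6667 mrad

0.6667 mrad


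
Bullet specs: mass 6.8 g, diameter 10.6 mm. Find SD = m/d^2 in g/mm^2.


SD = m/d^2 = 6.8/10.6^2 = 0.06052 g/mm^2

0.06052 g/mm^2


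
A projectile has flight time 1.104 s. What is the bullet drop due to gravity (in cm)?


drop = 0.5*g*t^2 = 0.5*9.81*1.104^2 = 5.97829 m ≈ 597.8 cm

597.8 cm


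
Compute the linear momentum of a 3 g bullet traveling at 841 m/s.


p = m*v = 0.003*841 = 2.523 kg·m/s

2.523 kg·m/s


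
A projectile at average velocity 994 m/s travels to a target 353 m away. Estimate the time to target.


t = d/v = 353/994 = 0.3551 s

0.3551 s


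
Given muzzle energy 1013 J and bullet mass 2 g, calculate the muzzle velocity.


v = sqrt(2*E/m) = sqrt(2*1013/0.002) = 1006 m/s

1006 m/s


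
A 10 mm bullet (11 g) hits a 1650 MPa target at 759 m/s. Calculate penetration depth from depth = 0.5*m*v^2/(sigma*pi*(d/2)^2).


A = pi*(d/2)^2 = pi*(10/2)^2 = 78.5398 mm^2
E = 0.5*m*v^2 = 0.5*0.011*759^2 = 3168.45 J
depth = E/(sigma*A) = 3168.45 J / (1650 MPa * 78.5398 mm^2) = 3168.45/(1650 * 78.5398) m = 0.0244496 m ≈ 24.45 mm

24.45 mm


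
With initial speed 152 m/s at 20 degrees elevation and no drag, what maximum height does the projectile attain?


H = (v0*sin(theta))^2 / (2g) = (152*sin(20°))^2 / (2*9.81) = 137.7 m

137.7 m


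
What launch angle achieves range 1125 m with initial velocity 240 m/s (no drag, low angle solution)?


sin(2*theta) = R*g/v0^2 = 1125*9.81/240^2 = 0.191602, theta = arcsin(0.191602)/2 = 5.523°

5.523 degrees


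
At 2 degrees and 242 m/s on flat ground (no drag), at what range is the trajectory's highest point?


R = v0^2*sin(2*theta)/g = 242^2*sin(2*2°)/9.81 = 416.434 m
apex_dist = R/2 = 416.434/2 = 208.2 m

208.2 m


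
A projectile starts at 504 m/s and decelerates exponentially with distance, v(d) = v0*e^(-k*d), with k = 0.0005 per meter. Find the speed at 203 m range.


v = v0*exp(-k*d) = 504*exp(-0.0005*203) = 455.4 m/s

455.4 m/s


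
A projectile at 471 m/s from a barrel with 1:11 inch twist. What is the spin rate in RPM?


twist_m = 11*0.0254 = 0.2794 m
spin = v/twist = 471/0.2794 = 1685.755 rev/s
RPM = spin*60 = 1685.755*60 ≈ 101145 RPM

101145 RPM


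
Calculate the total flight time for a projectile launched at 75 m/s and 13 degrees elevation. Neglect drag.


T = 2*v0*sin(theta)/g = 2*75*sin(13°)/9.81 = 3.44 s

3.44 s


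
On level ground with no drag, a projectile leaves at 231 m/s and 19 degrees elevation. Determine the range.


R = v0^2 * sin(2*theta) / g = 231^2 * sin(2*19°) / 9.81 = 3349 m

3349 m


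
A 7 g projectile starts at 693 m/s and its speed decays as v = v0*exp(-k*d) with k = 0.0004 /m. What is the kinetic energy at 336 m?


v = v0*exp(-k*d) = 693*exp(-0.0004*336) = 605.849 m/s
E = 0.5*m*v^2 = 0.5*0.007*605.849^2 = 1285 J

1285 J


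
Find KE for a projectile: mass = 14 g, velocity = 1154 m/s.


E = 0.5*m*v^2 = 0.5*0.014*1154^2 = 9322 J

9322 J


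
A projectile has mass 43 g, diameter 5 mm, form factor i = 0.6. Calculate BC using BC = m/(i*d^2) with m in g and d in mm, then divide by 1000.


BC = m/(i*d^2*1000) = 43/(0.6 * 5^2 * 1000) = 0.002867

0.002867


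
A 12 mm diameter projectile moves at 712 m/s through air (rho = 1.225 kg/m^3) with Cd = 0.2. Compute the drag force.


A = pi*(d/2)^2 = pi*(12/2000)^2 = 1.13097e-04 m^2
Fd = 0.5*Cd*rho*A*v^2 = 0.5*0.2*1.225*1.13097e-04*712^2 = 7.023 N

7.023 N


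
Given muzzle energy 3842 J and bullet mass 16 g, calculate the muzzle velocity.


v = sqrt(2*E/m) = sqrt(2*3842/0.016) = 693 m/s

693 m/s


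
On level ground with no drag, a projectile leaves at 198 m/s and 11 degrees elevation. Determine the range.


R = v0^2 * sin(2*theta) / g = 198^2 * sin(2*11°) / 9.81 = 1497 m

1497 m


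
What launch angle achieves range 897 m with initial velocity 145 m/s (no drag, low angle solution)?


sin(2*theta) = R*g/v0^2 = 897*9.81/145^2 = 0.418529, theta = arcsin(0.418529)/2 = 12.37°

12.37 degrees


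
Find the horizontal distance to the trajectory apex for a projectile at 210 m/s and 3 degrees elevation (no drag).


R = v0^2*sin(2*theta)/g = 210^2*sin(2*3°)/9.81 = 469.899 m
apex_dist = R/2 = 469.899/2 = 234.9 m

234.9 m


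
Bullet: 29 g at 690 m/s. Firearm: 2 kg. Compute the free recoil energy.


v_r = m_p*v_p/m_gun = 0.029*690/2 = 10.005 m/s, E_r = 0.5*m_gun*v_r^2 = 0.5*2*10.005^2 = 100.1 J

100.1 J


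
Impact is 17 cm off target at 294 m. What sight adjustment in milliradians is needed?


1 mrad subtends 1 cm per 10 m of range, so adj = error_cm / (dist_m / 10) = 17 / (294/10) = 0.5782 mrad

0.5782 mrad


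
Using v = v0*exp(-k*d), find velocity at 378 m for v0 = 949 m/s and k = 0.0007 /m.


v = v0*exp(-k*d) = 949*exp(-0.0007*378) = 728.4 m/s

728.4 m/s


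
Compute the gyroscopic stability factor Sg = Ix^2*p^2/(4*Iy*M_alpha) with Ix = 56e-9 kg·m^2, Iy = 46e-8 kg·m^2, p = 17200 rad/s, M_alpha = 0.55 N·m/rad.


Sg = Ix^2 * p^2 / (4 * Iy * M_alpha) = (56e-9)^2 * 17200^2 / (4 * 46e-8 * 0.55) = 0.9168

0.9168


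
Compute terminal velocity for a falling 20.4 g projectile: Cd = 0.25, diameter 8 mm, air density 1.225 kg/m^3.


A = pi*(d/2)^2 = pi*(8/2000)^2 = 5.02655e-05 m^2
vt = sqrt(2mg/(Cd*rho*A)) = sqrt(2*0.0204*9.81/(0.25 * 1.225 * 5.02655e-05)) = 161.2 m/s

161.2 m/s


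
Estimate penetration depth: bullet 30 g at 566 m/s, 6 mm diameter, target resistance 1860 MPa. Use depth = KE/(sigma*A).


A = pi*(d/2)^2 = pi*(6/2)^2 = 28.2743 mm^2
E = 0.5*m*v^2 = 0.5*0.03*566^2 = 4805.34 J
depth = E/(sigma*A) = 4805.34 J / (1860 MPa * 28.2743 mm^2) = 4805.34/(1860 * 28.2743) m = 0.0913732 m ≈ 91.37 mm

91.37 mm


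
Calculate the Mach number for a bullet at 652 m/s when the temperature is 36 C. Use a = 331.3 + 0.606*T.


a = 331.3 + 0.606*(36) = 353.116 m/s
M = v/a = 652/353.116 = 1.846

1.846


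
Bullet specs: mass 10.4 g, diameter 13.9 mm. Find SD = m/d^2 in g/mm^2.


SD = m/d^2 = 10.4/13.9^2 = 0.05383 g/mm^2

0.05383 g/mm^2


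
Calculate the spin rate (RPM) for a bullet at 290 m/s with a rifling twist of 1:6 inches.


twist_m = 6*0.0254 = 0.1524 m
spin = v/twist = 290/0.1524 = 1902.887 rev/s
RPM = spin*60 = 1902.887*60 ≈ 114173 RPM

114173 RPM


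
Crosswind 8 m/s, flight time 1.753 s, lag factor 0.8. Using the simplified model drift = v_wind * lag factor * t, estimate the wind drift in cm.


drift = v_wind * lag * t = 8 * 0.8 * 1.753 = 11.2192 m ≈ 1122 cm

1122 cm


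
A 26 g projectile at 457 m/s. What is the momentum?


p = m*v = 0.026*457 = 11.88 kg·m/s

11.88 kg·m/s


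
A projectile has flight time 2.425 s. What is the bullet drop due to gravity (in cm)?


drop = 0.5*g*t^2 = 0.5*9.81*2.425^2 = 28.8445 m ≈ 2884 cm

2884 cm


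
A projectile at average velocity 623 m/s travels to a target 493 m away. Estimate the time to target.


t = d/v = 493/623 = 0.7913 s

0.7913 s


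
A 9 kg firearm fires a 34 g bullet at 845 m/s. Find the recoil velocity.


v_recoil = m_p * v_p / m_gun = 0.034 * 845 / 9 = 3.192 m/s

3.192 m/s


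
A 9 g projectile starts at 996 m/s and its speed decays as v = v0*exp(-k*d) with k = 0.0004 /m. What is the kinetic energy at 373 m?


v = v0*exp(-k*d) = 996*exp(-0.0004*373) = 857.951 m/s
E = 0.5*m*v^2 = 0.5*0.009*857.951^2 = 3312 J

3312 J


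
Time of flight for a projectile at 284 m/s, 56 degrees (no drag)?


T = 2*v0*sin(theta)/g = 2*284*sin(56°)/9.81 = 48 s

48 s


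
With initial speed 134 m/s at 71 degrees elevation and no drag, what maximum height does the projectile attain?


H = (v0*sin(theta))^2 / (2g) = (134*sin(71°))^2 / (2*9.81) = 818.2 m

818.2 m


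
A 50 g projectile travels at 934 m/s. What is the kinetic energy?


E = 0.5*m*v^2 = 0.5*0.05*934^2 = 21809 J

21809 J


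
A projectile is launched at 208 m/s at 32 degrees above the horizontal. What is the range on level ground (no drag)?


R = v0^2 * sin(2*theta) / g = 208^2 * sin(2*32°) / 9.81 = 3964 m

3964 m


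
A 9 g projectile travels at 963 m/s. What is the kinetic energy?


E = 0.5*m*v^2 = 0.5*0.009*963^2 = 4173 J

4173 J


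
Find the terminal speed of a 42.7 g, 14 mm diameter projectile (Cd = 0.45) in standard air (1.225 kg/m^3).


A = pi*(d/2)^2 = pi*(14/2000)^2 = 1.53938e-04 m^2
vt = sqrt(2mg/(Cd*rho*A)) = sqrt(2*0.0427*9.81/(0.45 * 1.225 * 1.53938e-04)) = 99.36 m/s

99.36 m/s


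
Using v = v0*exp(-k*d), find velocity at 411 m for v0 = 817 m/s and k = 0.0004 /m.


v = v0*exp(-k*d) = 817*exp(-0.0004*411) = 693.1 m/s

693.1 m/s


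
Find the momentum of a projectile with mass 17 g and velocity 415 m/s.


p = m*v = 0.017*415 = 7.055 kg·m/s

7.055 kg·m/s


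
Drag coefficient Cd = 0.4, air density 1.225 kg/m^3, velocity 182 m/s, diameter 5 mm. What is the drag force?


A = pi*(d/2)^2 = pi*(5/2000)^2 = 1.96350e-05 m^2
Fd = 0.5*Cd*rho*A*v^2 = 0.5*0.4*1.225*1.96350e-05*182^2 = 0.1593 N

0.1593 N


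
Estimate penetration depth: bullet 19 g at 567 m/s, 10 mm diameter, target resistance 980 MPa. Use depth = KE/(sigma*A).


A = pi*(d/2)^2 = pi*(10/2)^2 = 78.5398 mm^2
E = 0.5*m*v^2 = 0.5*0.019*567^2 = 3054.15 J
depth = E/(sigma*A) = 3054.15 J / (980 MPa * 78.5398 mm^2) = 3054.15/(980 * 78.5398) m = 0.0396802 m ≈ 39.68 mm

39.68 mm


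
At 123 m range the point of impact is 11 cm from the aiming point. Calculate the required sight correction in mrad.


1 mrad subtends 1 cm per 10 m of range, so adj = error_cm / (dist_m / 10) = 11 / (123/10) = 0.8943 mrad

0.8943 mrad


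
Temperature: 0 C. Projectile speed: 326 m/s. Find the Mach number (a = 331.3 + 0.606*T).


a = 331.3 + 0.606*(0) = 331.3 m/s
M = v/a = 326/331.3 = 0.984

0.984


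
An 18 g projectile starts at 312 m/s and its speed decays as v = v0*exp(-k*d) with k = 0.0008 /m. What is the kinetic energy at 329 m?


v = v0*exp(-k*d) = 312*exp(-0.0008*329) = 239.8 m/s
E = 0.5*m*v^2 = 0.5*0.018*239.8^2 = 517.5 J

517.5 J


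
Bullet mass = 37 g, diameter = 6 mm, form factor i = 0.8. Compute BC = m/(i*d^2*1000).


BC = m/(i*d^2*1000) = 37/(0.8 * 6^2 * 1000) = 0.001285

0.001285


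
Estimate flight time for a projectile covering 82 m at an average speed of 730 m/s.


t = d/v = 82/730 = 0.1123 s

0.1123 s


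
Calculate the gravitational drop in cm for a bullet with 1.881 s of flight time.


drop = 0.5*g*t^2 = 0.5*9.81*1.881^2 = 17.3547 m ≈ 1735 cm

1735 cm


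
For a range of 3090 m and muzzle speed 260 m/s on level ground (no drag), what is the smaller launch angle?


sin(2*theta) = R*g/v0^2 = 3090*9.81/260^2 = 0.448416, theta = arcsin(0.448416)/2 = 13.32°

13.32 degrees


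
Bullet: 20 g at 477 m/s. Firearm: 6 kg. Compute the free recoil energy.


v_r = m_p*v_p/m_gun = 0.02*477/6 = 1.59 m/s, E_r = 0.5*m_gun*v_r^2 = 0.5*6*1.59^2 = 7.584 J

7.584 J


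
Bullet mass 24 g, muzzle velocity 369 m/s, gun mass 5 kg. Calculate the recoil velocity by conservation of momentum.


v_recoil = m_p * v_p / m_gun = 0.024 * 369 / 5 = 1.771 m/s

1.771 m/s


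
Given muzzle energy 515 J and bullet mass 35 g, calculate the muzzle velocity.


v = sqrt(2*E/m) = sqrt(2*515/0.035) = 171.5 m/s

171.5 m/s


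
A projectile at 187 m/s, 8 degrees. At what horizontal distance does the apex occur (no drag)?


R = v0^2*sin(2*theta)/g = 187^2*sin(2*8°)/9.81 = 982.545 m
apex_dist = R/2 = 982.545/2 = 491.3 m

491.3 m


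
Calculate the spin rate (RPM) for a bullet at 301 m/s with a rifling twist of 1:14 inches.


twist_m = 14*0.0254 = 0.3556 m
spin = v/twist = 301/0.3556 = 846.4567 rev/s
RPM = spin*60 = 846.4567*60 ≈ 50787 RPM

50787 RPM


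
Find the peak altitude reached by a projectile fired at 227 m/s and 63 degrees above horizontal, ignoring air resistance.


H = (v0*sin(theta))^2 / (2g) = (227*sin(63°))^2 / (2*9.81) = 2085 m

2085 m


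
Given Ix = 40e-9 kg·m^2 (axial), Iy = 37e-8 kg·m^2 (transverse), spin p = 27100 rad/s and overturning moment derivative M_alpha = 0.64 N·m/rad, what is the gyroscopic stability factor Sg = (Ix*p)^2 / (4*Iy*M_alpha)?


Sg = Ix^2 * p^2 / (4 * Iy * M_alpha) = (40e-9)^2 * 27100^2 / (4 * 37e-8 * 0.64) = 1.241

1.241


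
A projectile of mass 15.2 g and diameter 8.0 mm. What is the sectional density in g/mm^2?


SD = m/d^2 = 15.2/8.0^2 = 0.2375 g/mm^2

0.2375 g/mm^2
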